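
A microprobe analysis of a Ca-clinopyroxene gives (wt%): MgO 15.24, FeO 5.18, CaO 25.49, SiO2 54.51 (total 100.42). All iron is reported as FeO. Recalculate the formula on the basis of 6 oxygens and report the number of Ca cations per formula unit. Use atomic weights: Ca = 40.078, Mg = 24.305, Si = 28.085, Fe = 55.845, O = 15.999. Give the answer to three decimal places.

1.003 Ca apfu

MgO (M=40.304): mol = 0.37813; Mg = 0.37813, O = 0.37813.
FeO (M=71.844): mol = 0.07210; Fe = 0.07210, O = 0.07210.
CaO (M=56.077): mol = 0.45455; Ca = 0.45455, O = 0.45455.
SiO2 (M=60.083): mol = 0.90724; Si = 0.90724, O = 1.81448.
ΣO = 2.71926; factor = 6/ΣO = 2.20648.
Ca apfu = 0.45455 × 2.20648 = 1.003.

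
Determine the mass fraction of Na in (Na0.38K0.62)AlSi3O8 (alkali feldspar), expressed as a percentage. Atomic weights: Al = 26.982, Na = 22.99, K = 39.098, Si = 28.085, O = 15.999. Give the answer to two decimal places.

3.21 weight percent

M((Na0.38K0.62)AlSi3O8) = 272.206 g/mol.
Na contributes 0.38 × 22.99 = 8.736 g per mole.
8.736/272.206 = 0.0321 → 3.21%.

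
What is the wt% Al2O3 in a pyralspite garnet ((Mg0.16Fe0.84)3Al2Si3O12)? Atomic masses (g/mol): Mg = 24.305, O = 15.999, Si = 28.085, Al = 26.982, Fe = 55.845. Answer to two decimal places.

21.13 wt%

Formula mass = 482.603 g/mol.
2 Al → 1.0000 mol Al2O3 per formula unit; M(Al2O3) = 101.961, so Al2O3 mass = 101.961 g.
101.961/482.603 × 100 = 21.13 wt%.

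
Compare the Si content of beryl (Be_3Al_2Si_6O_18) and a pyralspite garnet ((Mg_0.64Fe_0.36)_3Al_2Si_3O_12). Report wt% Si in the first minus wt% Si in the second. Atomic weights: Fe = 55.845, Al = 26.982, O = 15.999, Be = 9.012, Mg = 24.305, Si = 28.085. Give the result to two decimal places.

First mineral: 168.510 g Si in 537.492 g formula = 31.35 wt% Si.
Second mineral: 84.255 g Si in 437.185 g formula = 19.27 wt% Si.
31.35% − 19.27% gives a difference of 12.08 percentage points.

12.08 percentage points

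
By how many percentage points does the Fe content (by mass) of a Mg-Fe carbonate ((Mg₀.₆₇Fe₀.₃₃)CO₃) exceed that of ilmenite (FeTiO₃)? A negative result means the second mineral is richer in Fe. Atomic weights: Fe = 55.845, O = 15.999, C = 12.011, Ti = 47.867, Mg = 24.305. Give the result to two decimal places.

-17.35 percentage points

Fe in (Mg₀.₆₇Fe₀.₃₃)CO₃: molar mass 94.721 g/mol; 0.33×55.845 = 18.429 g → 19.46 wt%.
Fe in FeTiO₃: molar mass 151.709 g/mol; 1×55.845 = 55.845 g → 36.81 wt%.
Difference = 19.46 − 36.81 = -17.35 percentage points.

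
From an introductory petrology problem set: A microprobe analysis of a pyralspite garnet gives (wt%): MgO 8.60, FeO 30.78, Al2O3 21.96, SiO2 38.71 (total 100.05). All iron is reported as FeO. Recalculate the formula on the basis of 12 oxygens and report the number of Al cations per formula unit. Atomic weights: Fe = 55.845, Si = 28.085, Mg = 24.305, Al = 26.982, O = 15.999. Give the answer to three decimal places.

MgO (M=40.304): mol = 0.21338; Mg = 0.21338, O = 0.21338.
FeO (M=71.844): mol = 0.42843; Fe = 0.42843, O = 0.42843.
Al2O3 (M=101.961): mol = 0.21538; Al = 0.43076, O = 0.64614.
SiO2 (M=60.083): mol = 0.64428; Si = 0.64428, O = 1.28856.
ΣO = 2.57651; factor = 12/ΣO = 4.65746.
Al apfu = 0.43076 × 4.65746 = 2.006.

2.006 Al apfu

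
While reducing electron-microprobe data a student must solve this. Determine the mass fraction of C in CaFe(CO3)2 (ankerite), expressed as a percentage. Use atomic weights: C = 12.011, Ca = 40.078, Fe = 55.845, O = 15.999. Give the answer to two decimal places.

11.12 mass %

M(CaFe(CO3)2) = 215.939 g/mol.
C contributes 2 × 12.011 = 24.022 g per mole.
24.022/215.939 = 0.1112 → 11.12%.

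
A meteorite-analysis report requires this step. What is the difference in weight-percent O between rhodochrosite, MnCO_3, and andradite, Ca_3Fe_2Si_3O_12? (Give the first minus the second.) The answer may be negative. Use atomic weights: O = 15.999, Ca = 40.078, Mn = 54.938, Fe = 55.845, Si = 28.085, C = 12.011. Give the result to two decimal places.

3.98 percentage points

First mineral: 47.997 g O in 114.946 g formula = 41.76 wt% O.
Second mineral: 191.988 g O in 508.167 g formula = 37.78 wt% O.
41.76% − 37.78% gives a difference of 3.98 percentage points.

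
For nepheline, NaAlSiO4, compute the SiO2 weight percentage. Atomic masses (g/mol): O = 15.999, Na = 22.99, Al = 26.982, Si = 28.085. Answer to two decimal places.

Molar mass of NaAlSiO4 = 1*22.99 + 1*26.982 + 1*28.085 + 4*15.999 = 142.053 g/mol.
Each formula unit contains 1 Si, equivalent to 1/1 = 1.0000 mol SiO2.
M(SiO2) = 1×28.085 + 2×15.999 = 60.083 g/mol.
Mass of SiO2 per formula unit = 1.0000 × 60.083 = 60.083 g.
SiO2 wt% = 60.083 / 142.053 × 100 = 42.30%.

42.30 wt%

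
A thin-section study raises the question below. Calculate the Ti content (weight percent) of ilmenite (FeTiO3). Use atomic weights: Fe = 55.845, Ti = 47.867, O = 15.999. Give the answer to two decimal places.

Formula mass = 1·55.845 + 1·47.867 + 3·15.999 = 151.709 g/mol, of which 47.867 g is Ti.
So Ti makes up 47.867/151.709 = 0.3155 of the mass, i.e. 31.55%.

31.55 weight percent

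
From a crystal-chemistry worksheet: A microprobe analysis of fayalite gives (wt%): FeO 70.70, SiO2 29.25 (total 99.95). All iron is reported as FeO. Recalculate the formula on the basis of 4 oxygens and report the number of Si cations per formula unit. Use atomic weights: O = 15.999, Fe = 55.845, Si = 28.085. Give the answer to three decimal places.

0.995 Si apfu

FeO (M=71.844): mol = 0.98408; Fe = 0.98408, O = 0.98408.
SiO2 (M=60.083): mol = 0.48683; Si = 0.48683, O = 0.97366.
ΣO = 1.95774; factor = 4/ΣO = 2.04317.
Si apfu = 0.48683 × 2.04317 = 0.995.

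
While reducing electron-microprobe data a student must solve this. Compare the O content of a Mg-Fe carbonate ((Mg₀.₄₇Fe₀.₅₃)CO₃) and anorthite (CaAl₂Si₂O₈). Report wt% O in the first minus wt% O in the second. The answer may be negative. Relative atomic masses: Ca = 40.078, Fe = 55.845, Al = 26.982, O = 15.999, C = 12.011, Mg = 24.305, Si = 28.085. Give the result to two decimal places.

First mineral: 47.997 g O in 101.029 g formula = 47.51 wt% O.
Second mineral: 127.992 g O in 278.204 g formula = 46.01 wt% O.
47.51% − 46.01% gives a difference of 1.50 percentage points.

1.50 percentage points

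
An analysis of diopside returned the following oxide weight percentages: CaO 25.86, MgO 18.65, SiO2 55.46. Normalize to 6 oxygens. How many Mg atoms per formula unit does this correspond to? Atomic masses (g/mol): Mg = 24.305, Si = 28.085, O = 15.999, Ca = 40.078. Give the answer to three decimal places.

1.002 Mg apfu

CaO (M=56.077): mol = 0.46115; Ca = 0.46115, O = 0.46115.
MgO (M=40.304): mol = 0.46273; Mg = 0.46273, O = 0.46273.
SiO2 (M=60.083): mol = 0.92306; Si = 0.92306, O = 1.84612.
ΣO = 2.77000; factor = 6/ΣO = 2.16606.
Mg apfu = 0.46273 × 2.16606 = 1.002.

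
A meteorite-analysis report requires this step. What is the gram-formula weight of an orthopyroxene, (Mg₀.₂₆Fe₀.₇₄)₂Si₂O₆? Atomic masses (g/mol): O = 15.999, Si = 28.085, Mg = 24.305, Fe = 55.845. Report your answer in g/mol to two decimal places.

247.45 g/mol

Mg: 0.52 × 24.305 = 12.6386
Fe: 1.48 × 55.845 = 82.6506
Si: 2 × 28.085 = 56.1700
O: 6 × 15.999 = 95.9940
Summing the contributions gives the formula mass.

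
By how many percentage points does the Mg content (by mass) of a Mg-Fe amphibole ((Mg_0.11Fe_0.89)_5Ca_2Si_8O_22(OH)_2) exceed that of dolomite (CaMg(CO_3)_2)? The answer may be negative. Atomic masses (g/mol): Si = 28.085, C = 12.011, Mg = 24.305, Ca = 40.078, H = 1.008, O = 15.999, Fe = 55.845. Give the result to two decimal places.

Mg in (Mg_0.11Fe_0.89)_5Ca_2Si_8O_22(OH)_2: molar mass 952.706 g/mol; 0.55×24.305 = 13.368 g → 1.40 wt%.
Mg in CaMg(CO_3)_2: molar mass 184.399 g/mol; 1×24.305 = 24.305 g → 13.18 wt%.
Difference = 1.40 − 13.18 = -11.78 percentage points.

-11.78 percentage points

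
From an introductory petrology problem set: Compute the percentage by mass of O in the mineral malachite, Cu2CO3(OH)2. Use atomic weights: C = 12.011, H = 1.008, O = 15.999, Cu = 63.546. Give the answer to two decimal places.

Formula mass = 2*63.546 + 1*12.011 + 5*15.999 + 2*1.008 = 221.114 g/mol, of which 79.995 g is O.
So O makes up 79.995/221.114 = 0.3618 of the mass, i.e. 36.18%.

36.18 weight percent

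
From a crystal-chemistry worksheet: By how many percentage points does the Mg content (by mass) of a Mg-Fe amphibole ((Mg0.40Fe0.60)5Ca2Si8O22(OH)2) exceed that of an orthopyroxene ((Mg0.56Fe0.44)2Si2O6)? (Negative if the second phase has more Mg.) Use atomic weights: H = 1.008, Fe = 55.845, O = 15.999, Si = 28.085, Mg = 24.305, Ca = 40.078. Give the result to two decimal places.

-6.55 percentage points

First mineral: 48.610 g Mg in 906.973 g formula = 5.36 wt% Mg.
Second mineral: 27.222 g Mg in 228.529 g formula = 11.91 wt% Mg.
5.36% − 11.91% gives a difference of -6.55 percentage points.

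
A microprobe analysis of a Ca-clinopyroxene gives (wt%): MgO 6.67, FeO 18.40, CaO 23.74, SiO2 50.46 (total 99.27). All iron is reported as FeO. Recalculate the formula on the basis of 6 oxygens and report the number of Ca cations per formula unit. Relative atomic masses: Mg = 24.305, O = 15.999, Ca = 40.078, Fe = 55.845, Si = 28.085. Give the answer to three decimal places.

1.006 Ca apfu

6.67 wt% MgO ÷ 40.304 g/mol = 0.16549 mol, giving 0.16549 Mg and 0.16549 O.
18.40 wt% FeO ÷ 71.844 g/mol = 0.25611 mol, giving 0.25611 Fe and 0.25611 O.
23.74 wt% CaO ÷ 56.077 g/mol = 0.42335 mol, giving 0.42335 Ca and 0.42335 O.
50.46 wt% SiO2 ÷ 60.083 g/mol = 0.83984 mol, giving 0.83984 Si and 1.67968 O.
Oxygen sums to 2.52463; scaling by 6/2.52463 = 2.37659 puts the formula on 6 O.
Ca: 0.42335 × 2.37659 = 1.006 atoms per formula unit.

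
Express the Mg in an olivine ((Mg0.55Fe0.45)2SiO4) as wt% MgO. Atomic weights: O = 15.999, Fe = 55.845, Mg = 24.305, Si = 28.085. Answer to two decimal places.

26.22 wt%

Molar mass of (Mg0.55Fe0.45)2SiO4 = 1.10·24.305 + 0.90·55.845 + 1·28.085 + 4·15.999 = 169.077 g/mol.
Each formula unit contains 1.10 Mg, equivalent to 1.10/1 = 1.1000 mol MgO.
M(MgO) = 1×24.305 + 1×15.999 = 40.304 g/mol.
Mass of MgO per formula unit = 1.1000 × 40.304 = 44.334 g.
MgO wt% = 44.334 / 169.077 × 100 = 26.22%.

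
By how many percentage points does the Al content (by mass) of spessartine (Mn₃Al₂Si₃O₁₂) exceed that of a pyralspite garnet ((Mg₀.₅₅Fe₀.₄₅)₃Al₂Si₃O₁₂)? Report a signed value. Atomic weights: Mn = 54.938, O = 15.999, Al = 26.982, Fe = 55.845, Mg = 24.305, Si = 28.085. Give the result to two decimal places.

Al in Mn₃Al₂Si₃O₁₂: molar mass 495.021 g/mol; 2×26.982 = 53.964 g → 10.90 wt%.
Al in (Mg₀.₅₅Fe₀.₄₅)₃Al₂Si₃O₁₂: molar mass 445.701 g/mol; 2×26.982 = 53.964 g → 12.11 wt%.
Difference = 10.90 − 12.11 = -1.21 percentage points.

-1.21 percentage points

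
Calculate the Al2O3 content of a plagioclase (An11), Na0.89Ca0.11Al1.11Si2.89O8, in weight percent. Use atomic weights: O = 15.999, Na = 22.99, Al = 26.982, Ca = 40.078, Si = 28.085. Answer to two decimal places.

21.44 wt%

Formula mass = 263.977 g/mol.
1.11 Al → 0.5550 mol Al2O3 per formula unit; M(Al2O3) = 101.961, so Al2O3 mass = 56.588 g.
56.588/263.977 × 100 = 21.44 wt%.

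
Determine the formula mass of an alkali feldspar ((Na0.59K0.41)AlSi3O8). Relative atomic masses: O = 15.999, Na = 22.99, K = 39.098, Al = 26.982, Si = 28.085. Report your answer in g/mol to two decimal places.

The formula mass is the sum 0.59*22.99 + 0.41*39.098 + 1*26.982 + 3*28.085 + 8*15.999.

268.82 g/mol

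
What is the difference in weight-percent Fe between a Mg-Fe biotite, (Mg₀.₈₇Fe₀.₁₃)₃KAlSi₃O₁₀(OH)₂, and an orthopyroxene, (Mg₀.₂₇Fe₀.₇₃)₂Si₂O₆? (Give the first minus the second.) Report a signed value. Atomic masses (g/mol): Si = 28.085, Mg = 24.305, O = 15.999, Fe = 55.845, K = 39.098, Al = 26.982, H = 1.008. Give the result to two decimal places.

First mineral: 21.780 g Fe in 429.555 g formula = 5.07 wt% Fe.
Second mineral: 81.534 g Fe in 246.822 g formula = 33.03 wt% Fe.
5.07% − 33.03% gives a difference of -27.96 percentage points.

-27.96 percentage points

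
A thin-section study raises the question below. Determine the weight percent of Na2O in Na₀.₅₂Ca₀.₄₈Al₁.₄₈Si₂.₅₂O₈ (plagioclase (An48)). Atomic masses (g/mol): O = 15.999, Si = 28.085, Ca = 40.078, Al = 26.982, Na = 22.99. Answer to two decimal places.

5.97 wt%

M(Na₀.₅₂Ca₀.₄₈Al₁.₄₈Si₂.₅₂O₈) = 269.892 g/mol; M(Na2O) = 61.979 g/mol.
Moles Na2O per formula unit = 0.52 Na ÷ 2 = 0.2600.
Na2O fraction = (0.2600 × 61.979) / 269.892 = 16.115/269.892 = 0.0597.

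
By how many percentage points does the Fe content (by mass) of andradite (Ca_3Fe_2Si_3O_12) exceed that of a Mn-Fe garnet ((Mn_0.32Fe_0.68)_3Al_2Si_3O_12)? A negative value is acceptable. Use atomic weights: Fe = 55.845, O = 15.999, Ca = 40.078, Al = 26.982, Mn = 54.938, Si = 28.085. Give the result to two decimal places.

-0.95 percentage points

M(Ca_3Fe_2Si_3O_12) = 508.167 g/mol, so wt% Fe = 111.690/508.167 × 100 = 21.98%.
M((Mn_0.32Fe_0.68)_3Al_2Si_3O_12) = 496.871 g/mol, so wt% Fe = 113.924/496.871 × 100 = 22.93%.
21.98 − 22.93 = -0.95 pp.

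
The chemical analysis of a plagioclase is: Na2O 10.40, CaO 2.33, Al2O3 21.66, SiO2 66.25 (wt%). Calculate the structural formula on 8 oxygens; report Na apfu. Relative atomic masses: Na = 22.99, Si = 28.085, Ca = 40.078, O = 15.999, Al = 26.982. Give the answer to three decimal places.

10.40 wt% Na2O ÷ 61.979 g/mol = 0.16780 mol, giving 0.33560 Na and 0.16780 O.
2.33 wt% CaO ÷ 56.077 g/mol = 0.04155 mol, giving 0.04155 Ca and 0.04155 O.
21.66 wt% Al2O3 ÷ 101.961 g/mol = 0.21243 mol, giving 0.42486 Al and 0.63729 O.
66.25 wt% SiO2 ÷ 60.083 g/mol = 1.10264 mol, giving 1.10264 Si and 2.20528 O.
Oxygen sums to 3.05192; scaling by 8/3.05192 = 2.62130 puts the formula on 8 O.
Na: 0.33560 × 2.62130 = 0.880 atoms per formula unit.

0.880 Na apfu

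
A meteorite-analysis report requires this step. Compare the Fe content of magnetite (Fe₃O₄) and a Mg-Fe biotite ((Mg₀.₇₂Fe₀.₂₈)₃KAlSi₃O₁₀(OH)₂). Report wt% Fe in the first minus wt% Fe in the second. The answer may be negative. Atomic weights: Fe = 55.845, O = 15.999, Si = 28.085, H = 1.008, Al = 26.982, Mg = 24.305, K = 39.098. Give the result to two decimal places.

61.79 percentage points

Fe in Fe₃O₄: molar mass 231.531 g/mol; 3×55.845 = 167.535 g → 72.36 wt%.
Fe in (Mg₀.₇₂Fe₀.₂₈)₃KAlSi₃O₁₀(OH)₂: molar mass 443.748 g/mol; 0.84×55.845 = 46.910 g → 10.57 wt%.
Difference = 72.36 − 10.57 = 61.79 percentage points.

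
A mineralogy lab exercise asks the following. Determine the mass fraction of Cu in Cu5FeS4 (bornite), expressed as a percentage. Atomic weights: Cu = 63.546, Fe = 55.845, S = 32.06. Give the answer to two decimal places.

Formula mass = 5·63.546 + 1·55.845 + 4·32.06 = 501.815 g/mol, of which 317.730 g is Cu.
So Cu makes up 317.730/501.815 = 0.6332 of the mass, i.e. 63.32%.

63.32 wt%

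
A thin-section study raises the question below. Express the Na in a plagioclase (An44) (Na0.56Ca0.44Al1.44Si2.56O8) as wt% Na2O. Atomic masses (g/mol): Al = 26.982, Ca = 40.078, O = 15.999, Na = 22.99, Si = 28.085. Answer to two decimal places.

6.45 wt%

M(Na0.56Ca0.44Al1.44Si2.56O8) = 269.252 g/mol; M(Na2O) = 61.979 g/mol.
Moles Na2O per formula unit = 0.56 Na ÷ 2 = 0.2800.
Na2O fraction = (0.2800 × 61.979) / 269.252 = 17.354/269.252 = 0.0645.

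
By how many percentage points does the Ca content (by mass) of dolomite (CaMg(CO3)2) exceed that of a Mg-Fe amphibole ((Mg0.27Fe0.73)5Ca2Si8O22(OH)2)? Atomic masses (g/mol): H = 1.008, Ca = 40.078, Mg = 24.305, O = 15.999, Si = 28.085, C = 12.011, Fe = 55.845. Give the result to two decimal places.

13.09 percentage points

First mineral: 40.078 g Ca in 184.399 g formula = 21.73 wt% Ca.
Second mineral: 80.156 g Ca in 927.474 g formula = 8.64 wt% Ca.
21.73% − 8.64% gives a difference of 13.09 percentage points.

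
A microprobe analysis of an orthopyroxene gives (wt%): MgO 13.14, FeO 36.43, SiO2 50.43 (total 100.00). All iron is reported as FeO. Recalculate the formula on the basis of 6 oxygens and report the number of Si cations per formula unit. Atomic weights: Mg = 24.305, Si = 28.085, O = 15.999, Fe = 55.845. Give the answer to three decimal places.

2.005 Si apfu

MgO: 13.14/40.304 = 0.32602 mol → 0.32602 mol Mg, 0.32602 mol O.
FeO: 36.43/71.844 = 0.50707 mol → 0.50707 mol Fe, 0.50707 mol O.
SiO2: 50.43/60.083 = 0.83934 mol → 0.83934 mol Si, 1.67868 mol O.
Total oxygen = 2.51177 mol. Normalization factor = 6/2.51177 = 2.38875.
Si per 6 O = 0.83934 × 2.38875 = 2.005.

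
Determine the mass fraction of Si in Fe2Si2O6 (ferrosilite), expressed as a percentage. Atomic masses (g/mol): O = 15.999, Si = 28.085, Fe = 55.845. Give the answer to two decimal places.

M(Fe2Si2O6) = 263.854 g/mol.
Si contributes 2 × 28.085 = 56.170 g per mole.
56.170/263.854 = 0.2129 → 21.29%.

21.29 mass %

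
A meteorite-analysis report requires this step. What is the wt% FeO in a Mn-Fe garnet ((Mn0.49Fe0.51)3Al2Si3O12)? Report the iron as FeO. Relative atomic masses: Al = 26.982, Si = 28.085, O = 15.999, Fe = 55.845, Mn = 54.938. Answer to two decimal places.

Formula mass = 496.409 g/mol.
1.53 Fe → 1.5300 mol FeO per formula unit; M(FeO) = 71.844, so FeO mass = 109.921 g.
109.921/496.409 × 100 = 22.14 wt%.

22.14 wt%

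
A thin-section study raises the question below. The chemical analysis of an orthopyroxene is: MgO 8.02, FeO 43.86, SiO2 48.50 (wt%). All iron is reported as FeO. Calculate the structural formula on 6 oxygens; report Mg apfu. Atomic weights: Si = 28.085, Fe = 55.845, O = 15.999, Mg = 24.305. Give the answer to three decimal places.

MgO (M=40.304): mol = 0.19899; Mg = 0.19899, O = 0.19899.
FeO (M=71.844): mol = 0.61049; Fe = 0.61049, O = 0.61049.
SiO2 (M=60.083): mol = 0.80722; Si = 0.80722, O = 1.61444.
ΣO = 2.42392; factor = 6/ΣO = 2.47533.
Mg apfu = 0.19899 × 2.47533 = 0.493.

0.493 Mg apfu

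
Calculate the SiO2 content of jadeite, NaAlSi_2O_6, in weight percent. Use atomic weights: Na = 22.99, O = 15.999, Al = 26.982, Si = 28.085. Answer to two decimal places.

59.45 wt%

Formula mass = 202.136 g/mol.
2 Si → 2.0000 mol SiO2 per formula unit; M(SiO2) = 60.083, so SiO2 mass = 120.166 g.
120.166/202.136 × 100 = 59.45 wt%.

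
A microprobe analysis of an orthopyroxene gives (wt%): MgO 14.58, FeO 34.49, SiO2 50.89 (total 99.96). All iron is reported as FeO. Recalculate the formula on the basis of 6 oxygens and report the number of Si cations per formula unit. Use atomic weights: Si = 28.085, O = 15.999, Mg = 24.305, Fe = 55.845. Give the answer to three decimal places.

MgO (M=40.304): mol = 0.36175; Mg = 0.36175, O = 0.36175.
FeO (M=71.844): mol = 0.48007; Fe = 0.48007, O = 0.48007.
SiO2 (M=60.083): mol = 0.84699; Si = 0.84699, O = 1.69398.
ΣO = 2.53580; factor = 6/ΣO = 2.36612.
Si apfu = 0.84699 × 2.36612 = 2.004.

2.004 Si apfu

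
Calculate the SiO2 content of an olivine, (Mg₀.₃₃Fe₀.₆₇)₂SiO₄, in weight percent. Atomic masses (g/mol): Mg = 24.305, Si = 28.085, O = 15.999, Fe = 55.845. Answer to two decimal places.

Molar mass of (Mg₀.₃₃Fe₀.₆₇)₂SiO₄ = 0.66*24.305 + 1.34*55.845 + 1*28.085 + 4*15.999 = 182.955 g/mol.
Each formula unit contains 1 Si, equivalent to 1/1 = 1.0000 mol SiO2.
M(SiO2) = 1×28.085 + 2×15.999 = 60.083 g/mol.
Mass of SiO2 per formula unit = 1.0000 × 60.083 = 60.083 g.
SiO2 wt% = 60.083 / 182.955 × 100 = 32.84%.

32.84 wt%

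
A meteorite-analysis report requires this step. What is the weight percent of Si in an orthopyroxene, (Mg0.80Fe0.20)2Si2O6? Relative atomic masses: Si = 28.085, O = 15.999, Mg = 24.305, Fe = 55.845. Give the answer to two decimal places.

26.32 wt%

M((Mg0.80Fe0.20)2Si2O6) = 213.390 g/mol.
Si contributes 2 × 28.085 = 56.170 g per mole.
56.170/213.390 = 0.2632 → 26.32%.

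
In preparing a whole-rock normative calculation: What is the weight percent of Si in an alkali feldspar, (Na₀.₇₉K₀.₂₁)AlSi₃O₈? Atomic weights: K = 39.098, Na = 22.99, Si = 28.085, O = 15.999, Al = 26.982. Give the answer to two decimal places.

31.72 weight percent

Formula mass = 0.79·22.99 + 0.21·39.098 + 1·26.982 + 3·28.085 + 8·15.999 = 265.602 g/mol, of which 84.255 g is Si.
So Si makes up 84.255/265.602 = 0.3172 of the mass, i.e. 31.72%.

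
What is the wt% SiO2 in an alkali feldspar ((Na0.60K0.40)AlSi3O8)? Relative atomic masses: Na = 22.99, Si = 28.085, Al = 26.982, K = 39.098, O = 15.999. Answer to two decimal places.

67.09 wt%

M((Na0.60K0.40)AlSi3O8) = 268.662 g/mol; M(SiO2) = 60.083 g/mol.
Moles SiO2 per formula unit = 3 Si ÷ 1 = 3.0000.
SiO2 fraction = (3.0000 × 60.083) / 268.662 = 180.249/268.662 = 0.6709.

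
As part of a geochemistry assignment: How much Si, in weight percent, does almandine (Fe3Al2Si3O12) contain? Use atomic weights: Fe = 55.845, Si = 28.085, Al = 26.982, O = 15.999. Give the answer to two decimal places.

M(Fe3Al2Si3O12) = 497.742 g/mol.
Si contributes 3 × 28.085 = 84.255 g per mole.
84.255/497.742 = 0.1693 → 16.93%.

16.93 weight percent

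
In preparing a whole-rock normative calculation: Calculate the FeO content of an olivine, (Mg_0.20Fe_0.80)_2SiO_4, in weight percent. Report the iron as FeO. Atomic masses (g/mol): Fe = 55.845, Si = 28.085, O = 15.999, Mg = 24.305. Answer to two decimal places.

60.13 wt%

Formula mass = 191.155 g/mol.
1.60 Fe → 1.6000 mol FeO per formula unit; M(FeO) = 71.844, so FeO mass = 114.950 g.
114.950/191.155 × 100 = 60.13 wt%.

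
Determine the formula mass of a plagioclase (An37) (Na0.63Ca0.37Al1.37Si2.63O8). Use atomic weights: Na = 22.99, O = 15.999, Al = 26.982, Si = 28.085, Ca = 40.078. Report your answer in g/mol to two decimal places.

The formula mass is the sum 0.63(22.99) + 0.37(40.078) + 1.37(26.982) + 2.63(28.085) + 8(15.999).

268.13 g/mol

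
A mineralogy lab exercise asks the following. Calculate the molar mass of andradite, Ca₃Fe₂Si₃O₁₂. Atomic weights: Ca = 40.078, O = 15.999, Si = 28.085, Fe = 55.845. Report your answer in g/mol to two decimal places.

M = 3·40.078 + 2·55.845 + 3·28.085 + 12·15.999

508.17 g/mol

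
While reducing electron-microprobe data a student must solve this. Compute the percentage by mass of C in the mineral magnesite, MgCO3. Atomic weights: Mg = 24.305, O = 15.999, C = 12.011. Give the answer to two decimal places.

14.25 mass %

M(MgCO3) = 84.313 g/mol.
C contributes 1 × 12.011 = 12.011 g per mole.
12.011/84.313 = 0.1425 → 14.25%.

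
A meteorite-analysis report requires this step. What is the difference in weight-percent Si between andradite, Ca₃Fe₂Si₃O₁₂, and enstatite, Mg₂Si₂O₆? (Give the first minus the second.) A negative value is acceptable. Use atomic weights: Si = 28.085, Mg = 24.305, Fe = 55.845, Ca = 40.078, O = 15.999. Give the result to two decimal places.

First mineral: 84.255 g Si in 508.167 g formula = 16.58 wt% Si.
Second mineral: 56.170 g Si in 200.774 g formula = 27.98 wt% Si.
16.58% − 27.98% gives a difference of -11.40 percentage points.

-11.40 percentage points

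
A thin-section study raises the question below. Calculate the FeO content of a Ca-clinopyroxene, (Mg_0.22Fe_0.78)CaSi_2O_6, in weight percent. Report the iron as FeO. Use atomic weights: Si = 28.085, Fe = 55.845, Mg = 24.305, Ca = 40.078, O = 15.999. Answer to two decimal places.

Formula mass = 241.148 g/mol.
0.78 Fe → 0.7800 mol FeO per formula unit; M(FeO) = 71.844, so FeO mass = 56.038 g.
56.038/241.148 × 100 = 23.24 wt%.

23.24 wt%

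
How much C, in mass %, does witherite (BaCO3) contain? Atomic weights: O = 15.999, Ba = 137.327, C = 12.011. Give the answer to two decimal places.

Molar mass of BaCO3: 1·137.327 + 1·12.011 + 3·15.999 = 197.335 g/mol.
Mass of C per formula unit: 1 × 12.011 = 12.011 g.
Weight fraction C = 12.011 / 197.335 = 0.0609.

6.09 mass %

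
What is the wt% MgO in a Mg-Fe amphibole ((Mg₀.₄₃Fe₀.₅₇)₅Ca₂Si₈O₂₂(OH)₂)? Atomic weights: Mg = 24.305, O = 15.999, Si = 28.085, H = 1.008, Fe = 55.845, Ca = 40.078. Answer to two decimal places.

Molar mass of (Mg₀.₄₃Fe₀.₅₇)₅Ca₂Si₈O₂₂(OH)₂ = 2.15×24.305 + 2.85×55.845 + 2×40.078 + 8×28.085 + 24×15.999 + 2×1.008 = 902.242 g/mol.
Each formula unit contains 2.15 Mg, equivalent to 2.15/1 = 2.1500 mol MgO.
M(MgO) = 1×24.305 + 1×15.999 = 40.304 g/mol.
Mass of MgO per formula unit = 2.1500 × 40.304 = 86.654 g.
MgO wt% = 86.654 / 902.242 × 100 = 9.60%.

9.60 wt%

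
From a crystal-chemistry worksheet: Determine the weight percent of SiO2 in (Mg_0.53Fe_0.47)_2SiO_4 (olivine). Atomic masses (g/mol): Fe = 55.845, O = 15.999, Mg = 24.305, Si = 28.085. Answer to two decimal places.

35.27 wt%

Molar mass of (Mg_0.53Fe_0.47)_2SiO_4 = 1.06·24.305 + 0.94·55.845 + 1·28.085 + 4·15.999 = 170.339 g/mol.
Each formula unit contains 1 Si, equivalent to 1/1 = 1.0000 mol SiO2.
M(SiO2) = 1×28.085 + 2×15.999 = 60.083 g/mol.
Mass of SiO2 per formula unit = 1.0000 × 60.083 = 60.083 g.
SiO2 wt% = 60.083 / 170.339 × 100 = 35.27%.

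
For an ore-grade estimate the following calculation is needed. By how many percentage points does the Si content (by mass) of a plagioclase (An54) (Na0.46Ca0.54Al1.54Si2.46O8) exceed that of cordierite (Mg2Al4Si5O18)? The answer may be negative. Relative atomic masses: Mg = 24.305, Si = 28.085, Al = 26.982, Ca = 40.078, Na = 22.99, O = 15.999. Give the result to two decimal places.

1.50 percentage points

Si in Na0.46Ca0.54Al1.54Si2.46O8: molar mass 270.851 g/mol; 2.46×28.085 = 69.089 g → 25.51 wt%.
Si in Mg2Al4Si5O18: molar mass 584.945 g/mol; 5×28.085 = 140.425 g → 24.01 wt%.
Difference = 25.51 − 24.01 = 1.50 percentage points.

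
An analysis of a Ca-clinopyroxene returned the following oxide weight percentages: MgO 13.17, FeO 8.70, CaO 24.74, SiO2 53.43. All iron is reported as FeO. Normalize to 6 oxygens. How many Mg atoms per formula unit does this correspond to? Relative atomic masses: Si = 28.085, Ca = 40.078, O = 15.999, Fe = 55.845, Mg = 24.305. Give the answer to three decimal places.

0.735 Mg apfu

MgO (M=40.304): mol = 0.32677; Mg = 0.32677, O = 0.32677.
FeO (M=71.844): mol = 0.12110; Fe = 0.12110, O = 0.12110.
CaO (M=56.077): mol = 0.44118; Ca = 0.44118, O = 0.44118.
SiO2 (M=60.083): mol = 0.88927; Si = 0.88927, O = 1.77854.
ΣO = 2.66759; factor = 6/ΣO = 2.24922.
Mg apfu = 0.32677 × 2.24922 = 0.735.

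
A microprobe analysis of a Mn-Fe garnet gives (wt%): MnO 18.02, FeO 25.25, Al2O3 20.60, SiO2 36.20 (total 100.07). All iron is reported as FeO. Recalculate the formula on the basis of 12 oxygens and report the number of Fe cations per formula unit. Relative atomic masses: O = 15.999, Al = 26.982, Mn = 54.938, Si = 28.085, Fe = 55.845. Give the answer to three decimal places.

1.745 Fe apfu

MnO (M=70.937): mol = 0.25403; Mn = 0.25403, O = 0.25403.
FeO (M=71.844): mol = 0.35146; Fe = 0.35146, O = 0.35146.
Al2O3 (M=101.961): mol = 0.20204; Al = 0.40408, O = 0.60612.
SiO2 (M=60.083): mol = 0.60250; Si = 0.60250, O = 1.20500.
ΣO = 2.41661; factor = 12/ΣO = 4.96563.
Fe apfu = 0.35146 × 4.96563 = 1.745.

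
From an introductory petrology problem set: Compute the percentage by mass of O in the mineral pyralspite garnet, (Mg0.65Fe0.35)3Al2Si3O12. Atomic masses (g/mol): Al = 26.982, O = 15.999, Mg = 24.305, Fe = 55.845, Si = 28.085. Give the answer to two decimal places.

44.01 weight percent

Formula mass = 1.95×24.305 + 1.05×55.845 + 2×26.982 + 3×28.085 + 12×15.999 = 436.239 g/mol, of which 191.988 g is O.
So O makes up 191.988/436.239 = 0.4401 of the mass, i.e. 44.01%.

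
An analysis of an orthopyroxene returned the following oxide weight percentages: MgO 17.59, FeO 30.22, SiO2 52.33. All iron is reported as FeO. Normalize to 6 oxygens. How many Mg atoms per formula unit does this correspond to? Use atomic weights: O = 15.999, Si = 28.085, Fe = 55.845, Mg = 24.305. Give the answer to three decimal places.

1.008 Mg apfu

17.59 wt% MgO ÷ 40.304 g/mol = 0.43643 mol, giving 0.43643 Mg and 0.43643 O.
30.22 wt% FeO ÷ 71.844 g/mol = 0.42063 mol, giving 0.42063 Fe and 0.42063 O.
52.33 wt% SiO2 ÷ 60.083 g/mol = 0.87096 mol, giving 0.87096 Si and 1.74192 O.
Oxygen sums to 2.59898; scaling by 6/2.59898 = 2.30860 puts the formula on 6 O.
Mg: 0.43643 × 2.30860 = 1.008 atoms per formula unit.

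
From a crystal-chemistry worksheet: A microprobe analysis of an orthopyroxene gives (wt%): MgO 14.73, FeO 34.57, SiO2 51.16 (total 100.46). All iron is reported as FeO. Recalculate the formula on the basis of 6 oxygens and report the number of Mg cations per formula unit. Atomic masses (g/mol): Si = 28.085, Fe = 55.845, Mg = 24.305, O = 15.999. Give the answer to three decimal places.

MgO (M=40.304): mol = 0.36547; Mg = 0.36547, O = 0.36547.
FeO (M=71.844): mol = 0.48118; Fe = 0.48118, O = 0.48118.
SiO2 (M=60.083): mol = 0.85149; Si = 0.85149, O = 1.70298.
ΣO = 2.54963; factor = 6/ΣO = 2.35328.
Mg apfu = 0.36547 × 2.35328 = 0.860.

0.860 Mg apfu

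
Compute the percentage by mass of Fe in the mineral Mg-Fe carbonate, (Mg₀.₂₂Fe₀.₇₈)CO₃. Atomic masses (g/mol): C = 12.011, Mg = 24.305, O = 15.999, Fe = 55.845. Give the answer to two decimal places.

39.99 wt%

M((Mg₀.₂₂Fe₀.₇₈)CO₃) = 108.914 g/mol.
Fe contributes 0.78 × 55.845 = 43.559 g per mole.
43.559/108.914 = 0.3999 → 39.99%.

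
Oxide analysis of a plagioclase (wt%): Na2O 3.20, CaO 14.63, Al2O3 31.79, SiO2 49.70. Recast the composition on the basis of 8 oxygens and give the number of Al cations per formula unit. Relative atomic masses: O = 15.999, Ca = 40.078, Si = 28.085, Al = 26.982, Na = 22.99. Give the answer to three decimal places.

Na2O (M=61.979): mol = 0.05163; Na = 0.10326, O = 0.05163.
CaO (M=56.077): mol = 0.26089; Ca = 0.26089, O = 0.26089.
Al2O3 (M=101.961): mol = 0.31179; Al = 0.62358, O = 0.93537.
SiO2 (M=60.083): mol = 0.82719; Si = 0.82719, O = 1.65438.
ΣO = 2.90227; factor = 8/ΣO = 2.75646.
Al apfu = 0.62358 × 2.75646 = 1.719.

1.719 Al apfu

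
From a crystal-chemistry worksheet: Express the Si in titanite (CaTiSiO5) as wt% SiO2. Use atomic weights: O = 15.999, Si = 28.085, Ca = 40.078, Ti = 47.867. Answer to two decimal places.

Molar mass of CaTiSiO5 = 1×40.078 + 1×47.867 + 1×28.085 + 5×15.999 = 196.025 g/mol.
Each formula unit contains 1 Si, equivalent to 1/1 = 1.0000 mol SiO2.
M(SiO2) = 1×28.085 + 2×15.999 = 60.083 g/mol.
Mass of SiO2 per formula unit = 1.0000 × 60.083 = 60.083 g.
SiO2 wt% = 60.083 / 196.025 × 100 = 30.65%.

30.65 wt%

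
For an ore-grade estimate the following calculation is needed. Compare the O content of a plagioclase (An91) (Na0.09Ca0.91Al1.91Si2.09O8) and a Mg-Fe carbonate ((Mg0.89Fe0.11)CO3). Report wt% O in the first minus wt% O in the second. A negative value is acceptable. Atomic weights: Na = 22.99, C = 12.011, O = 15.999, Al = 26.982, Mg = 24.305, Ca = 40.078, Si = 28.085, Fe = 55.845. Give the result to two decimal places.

First mineral: 127.992 g O in 276.765 g formula = 46.25 wt% O.
Second mineral: 47.997 g O in 87.782 g formula = 54.68 wt% O.
46.25% − 54.68% gives a difference of -8.43 percentage points.

-8.43 percentage points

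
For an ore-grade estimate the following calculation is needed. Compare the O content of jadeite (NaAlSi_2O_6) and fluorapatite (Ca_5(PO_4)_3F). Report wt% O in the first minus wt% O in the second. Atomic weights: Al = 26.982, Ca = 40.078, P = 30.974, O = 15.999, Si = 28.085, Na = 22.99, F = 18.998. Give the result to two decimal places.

9.42 percentage points

M(NaAlSi_2O_6) = 202.136 g/mol, so wt% O = 95.994/202.136 × 100 = 47.49%.
M(Ca_5(PO_4)_3F) = 504.298 g/mol, so wt% O = 191.988/504.298 × 100 = 38.07%.
47.49 − 38.07 = 9.42 pp.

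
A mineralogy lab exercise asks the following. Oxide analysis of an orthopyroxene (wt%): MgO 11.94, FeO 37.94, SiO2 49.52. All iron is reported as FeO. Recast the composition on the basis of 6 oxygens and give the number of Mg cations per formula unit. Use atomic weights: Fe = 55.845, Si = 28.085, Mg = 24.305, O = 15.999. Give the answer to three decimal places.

0.719 Mg apfu

MgO (M=40.304): mol = 0.29625; Mg = 0.29625, O = 0.29625.
FeO (M=71.844): mol = 0.52809; Fe = 0.52809, O = 0.52809.
SiO2 (M=60.083): mol = 0.82419; Si = 0.82419, O = 1.64838.
ΣO = 2.47272; factor = 6/ΣO = 2.42648.
Mg apfu = 0.29625 × 2.42648 = 0.719.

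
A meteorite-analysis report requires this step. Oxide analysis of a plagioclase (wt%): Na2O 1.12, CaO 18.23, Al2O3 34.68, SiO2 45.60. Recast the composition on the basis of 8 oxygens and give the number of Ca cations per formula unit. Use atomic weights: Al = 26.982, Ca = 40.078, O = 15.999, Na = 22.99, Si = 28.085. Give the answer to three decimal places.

0.903 Ca apfu

Na2O (M=61.979): mol = 0.01807; Na = 0.03614, O = 0.01807.
CaO (M=56.077): mol = 0.32509; Ca = 0.32509, O = 0.32509.
Al2O3 (M=101.961): mol = 0.34013; Al = 0.68026, O = 1.02039.
SiO2 (M=60.083): mol = 0.75895; Si = 0.75895, O = 1.51790.
ΣO = 2.88145; factor = 8/ΣO = 2.77638.
Ca apfu = 0.32509 × 2.77638 = 0.903.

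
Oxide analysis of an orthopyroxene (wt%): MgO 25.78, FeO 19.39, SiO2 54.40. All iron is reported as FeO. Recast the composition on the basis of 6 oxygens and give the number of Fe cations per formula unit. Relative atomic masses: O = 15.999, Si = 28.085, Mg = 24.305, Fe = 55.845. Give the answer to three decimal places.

0.595 Fe apfu

25.78 wt% MgO ÷ 40.304 g/mol = 0.63964 mol, giving 0.63964 Mg and 0.63964 O.
19.39 wt% FeO ÷ 71.844 g/mol = 0.26989 mol, giving 0.26989 Fe and 0.26989 O.
54.40 wt% SiO2 ÷ 60.083 g/mol = 0.90541 mol, giving 0.90541 Si and 1.81082 O.
Oxygen sums to 2.72035; scaling by 6/2.72035 = 2.20560 puts the formula on 6 O.
Fe: 0.26989 × 2.20560 = 0.595 atoms per formula unit.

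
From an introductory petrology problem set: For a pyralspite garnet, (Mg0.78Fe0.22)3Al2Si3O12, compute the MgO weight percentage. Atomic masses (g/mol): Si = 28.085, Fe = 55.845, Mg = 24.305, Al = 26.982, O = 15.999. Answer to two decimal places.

Molar mass of (Mg0.78Fe0.22)3Al2Si3O12 = 2.34×24.305 + 0.66×55.845 + 2×26.982 + 3×28.085 + 12×15.999 = 423.938 g/mol.
Each formula unit contains 2.34 Mg, equivalent to 2.34/1 = 2.3400 mol MgO.
M(MgO) = 1×24.305 + 1×15.999 = 40.304 g/mol.
Mass of MgO per formula unit = 2.3400 × 40.304 = 94.311 g.
MgO wt% = 94.311 / 423.938 × 100 = 22.25%.

22.25 wt%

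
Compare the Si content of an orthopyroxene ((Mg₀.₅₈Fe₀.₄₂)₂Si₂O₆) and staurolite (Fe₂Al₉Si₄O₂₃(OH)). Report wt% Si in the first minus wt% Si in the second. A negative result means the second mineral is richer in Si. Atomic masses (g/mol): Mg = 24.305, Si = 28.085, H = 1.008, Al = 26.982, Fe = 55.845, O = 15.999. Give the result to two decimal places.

Si in (Mg₀.₅₈Fe₀.₄₂)₂Si₂O₆: molar mass 227.268 g/mol; 2×28.085 = 56.170 g → 24.72 wt%.
Si in Fe₂Al₉Si₄O₂₃(OH): molar mass 851.852 g/mol; 4×28.085 = 112.340 g → 13.19 wt%.
Difference = 24.72 − 13.19 = 11.53 percentage points.

11.53 percentage points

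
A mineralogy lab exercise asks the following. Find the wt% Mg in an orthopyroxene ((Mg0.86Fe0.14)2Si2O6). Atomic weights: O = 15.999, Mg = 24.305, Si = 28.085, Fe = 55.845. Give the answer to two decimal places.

19.94 mass %

M((Mg0.86Fe0.14)2Si2O6) = 209.605 g/mol.
Mg contributes 1.72 × 24.305 = 41.805 g per mole.
41.805/209.605 = 0.1994 → 19.94%.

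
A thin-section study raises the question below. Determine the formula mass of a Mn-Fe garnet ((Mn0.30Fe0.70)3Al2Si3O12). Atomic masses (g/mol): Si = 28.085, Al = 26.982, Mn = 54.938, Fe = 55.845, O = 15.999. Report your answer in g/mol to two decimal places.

The formula mass is the sum 0.90(54.938) + 2.10(55.845) + 2(26.982) + 3(28.085) + 12(15.999).

496.93 g/mol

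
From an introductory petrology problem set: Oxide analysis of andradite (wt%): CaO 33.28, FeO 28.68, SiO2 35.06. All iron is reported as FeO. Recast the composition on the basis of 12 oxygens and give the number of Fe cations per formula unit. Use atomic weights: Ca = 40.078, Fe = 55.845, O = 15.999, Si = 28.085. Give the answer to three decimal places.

33.28 wt% CaO ÷ 56.077 g/mol = 0.59347 mol, giving 0.59347 Ca and 0.59347 O.
28.68 wt% FeO ÷ 71.844 g/mol = 0.39920 mol, giving 0.39920 Fe and 0.39920 O.
35.06 wt% SiO2 ÷ 60.083 g/mol = 0.58353 mol, giving 0.58353 Si and 1.16706 O.
Oxygen sums to 2.15973; scaling by 12/2.15973 = 5.55625 puts the formula on 12 O.
Fe: 0.39920 × 5.55625 = 2.218 atoms per formula unit.

2.218 Fe apfu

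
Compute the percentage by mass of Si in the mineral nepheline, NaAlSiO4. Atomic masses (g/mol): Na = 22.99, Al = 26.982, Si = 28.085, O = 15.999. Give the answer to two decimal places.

19.77 mass %

Molar mass of NaAlSiO4: 1*22.99 + 1*26.982 + 1*28.085 + 4*15.999 = 142.053 g/mol.
Mass of Si per formula unit: 1 × 28.085 = 28.085 g.
Weight fraction Si = 28.085 / 142.053 = 0.1977.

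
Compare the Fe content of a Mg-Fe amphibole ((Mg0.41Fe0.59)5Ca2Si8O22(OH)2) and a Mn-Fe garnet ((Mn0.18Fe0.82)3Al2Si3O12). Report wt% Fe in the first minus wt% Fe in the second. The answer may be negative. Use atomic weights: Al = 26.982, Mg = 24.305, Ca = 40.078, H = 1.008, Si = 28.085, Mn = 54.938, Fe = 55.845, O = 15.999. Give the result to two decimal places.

-9.43 percentage points

Fe in (Mg0.41Fe0.59)5Ca2Si8O22(OH)2: molar mass 905.396 g/mol; 2.95×55.845 = 164.743 g → 18.20 wt%.
Fe in (Mn0.18Fe0.82)3Al2Si3O12: molar mass 497.252 g/mol; 2.46×55.845 = 137.379 g → 27.63 wt%.
Difference = 18.20 − 27.63 = -9.43 percentage points.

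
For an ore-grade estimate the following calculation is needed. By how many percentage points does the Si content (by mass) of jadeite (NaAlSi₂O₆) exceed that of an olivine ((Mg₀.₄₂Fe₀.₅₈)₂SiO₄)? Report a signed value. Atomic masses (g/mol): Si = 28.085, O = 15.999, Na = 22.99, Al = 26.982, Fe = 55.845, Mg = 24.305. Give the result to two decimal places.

M(NaAlSi₂O₆) = 202.136 g/mol, so wt% Si = 56.170/202.136 × 100 = 27.79%.
M((Mg₀.₄₂Fe₀.₅₈)₂SiO₄) = 177.277 g/mol, so wt% Si = 28.085/177.277 × 100 = 15.84%.
27.79 − 15.84 = 11.95 pp.

11.95 percentage points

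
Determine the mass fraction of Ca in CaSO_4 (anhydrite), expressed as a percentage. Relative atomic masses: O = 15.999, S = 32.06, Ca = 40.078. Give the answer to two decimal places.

29.44 mass %

M(CaSO_4) = 136.134 g/mol.
Ca contributes 1 × 40.078 = 40.078 g per mole.
40.078/136.134 = 0.2944 → 29.44%.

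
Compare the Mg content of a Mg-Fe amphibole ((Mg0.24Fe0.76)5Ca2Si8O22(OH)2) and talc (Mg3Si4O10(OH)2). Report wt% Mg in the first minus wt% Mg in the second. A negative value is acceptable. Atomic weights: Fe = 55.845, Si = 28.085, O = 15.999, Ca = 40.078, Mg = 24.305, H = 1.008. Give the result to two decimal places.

Mg in (Mg0.24Fe0.76)5Ca2Si8O22(OH)2: molar mass 932.205 g/mol; 1.20×24.305 = 29.166 g → 3.13 wt%.
Mg in Mg3Si4O10(OH)2: molar mass 379.259 g/mol; 3×24.305 = 72.915 g → 19.23 wt%.
Difference = 3.13 − 19.23 = -16.10 percentage points.

-16.10 percentage points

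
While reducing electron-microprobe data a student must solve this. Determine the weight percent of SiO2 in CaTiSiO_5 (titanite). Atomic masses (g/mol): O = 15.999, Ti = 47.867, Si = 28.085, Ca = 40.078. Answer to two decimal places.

Molar mass of CaTiSiO_5 = 1·40.078 + 1·47.867 + 1·28.085 + 5·15.999 = 196.025 g/mol.
Each formula unit contains 1 Si, equivalent to 1/1 = 1.0000 mol SiO2.
M(SiO2) = 1×28.085 + 2×15.999 = 60.083 g/mol.
Mass of SiO2 per formula unit = 1.0000 × 60.083 = 60.083 g.
SiO2 wt% = 60.083 / 196.025 × 100 = 30.65%.

30.65 wt%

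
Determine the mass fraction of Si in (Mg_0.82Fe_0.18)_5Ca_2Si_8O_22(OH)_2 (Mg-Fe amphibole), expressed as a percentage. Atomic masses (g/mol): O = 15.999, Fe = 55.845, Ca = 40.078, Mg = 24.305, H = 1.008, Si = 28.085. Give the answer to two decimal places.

26.72 weight percent

Molar mass of (Mg_0.82Fe_0.18)_5Ca_2Si_8O_22(OH)_2: 4.10·24.305 + 0.90·55.845 + 2·40.078 + 8·28.085 + 24·15.999 + 2·1.008 = 840.739 g/mol.
Mass of Si per formula unit: 8 × 28.085 = 224.680 g.
Weight fraction Si = 224.680 / 840.739 = 0.2672.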